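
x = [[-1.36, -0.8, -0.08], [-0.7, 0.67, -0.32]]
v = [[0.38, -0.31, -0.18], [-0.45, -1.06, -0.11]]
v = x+[[1.74,0.49,-0.10], [0.25,-1.73,0.21]]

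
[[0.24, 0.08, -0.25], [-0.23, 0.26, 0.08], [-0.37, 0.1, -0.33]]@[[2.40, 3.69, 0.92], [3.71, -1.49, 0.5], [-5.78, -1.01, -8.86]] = [[2.32, 1.02, 2.48],[-0.05, -1.32, -0.79],[1.39, -1.18, 2.63]]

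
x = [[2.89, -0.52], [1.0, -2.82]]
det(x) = -7.63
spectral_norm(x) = 3.63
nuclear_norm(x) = 5.73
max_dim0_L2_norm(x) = 3.06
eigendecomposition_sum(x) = [[2.84,-0.26], [0.51,-0.05]] + [[0.05, -0.26],  [0.49, -2.77]]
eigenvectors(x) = [[0.98, 0.09], [0.18, 1.00]]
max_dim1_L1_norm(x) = 3.82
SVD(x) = [[-0.69, -0.72], [-0.72, 0.69]] @ diag([3.6258753013742555, 2.1042643129807033]) @ [[-0.75, 0.66], [-0.66, -0.75]]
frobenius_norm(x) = 4.19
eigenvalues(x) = [2.8, -2.73]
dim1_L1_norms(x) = [3.41, 3.82]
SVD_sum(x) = [[1.89, -1.66], [1.96, -1.72]] + [[1.0, 1.14], [-0.96, -1.1]]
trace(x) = 0.07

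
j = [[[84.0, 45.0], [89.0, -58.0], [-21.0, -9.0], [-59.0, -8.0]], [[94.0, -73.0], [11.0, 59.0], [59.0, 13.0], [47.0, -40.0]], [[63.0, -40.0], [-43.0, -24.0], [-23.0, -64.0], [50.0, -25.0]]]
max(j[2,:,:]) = 63.0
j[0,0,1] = 45.0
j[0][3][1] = -8.0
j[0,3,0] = -59.0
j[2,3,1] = -25.0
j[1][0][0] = 94.0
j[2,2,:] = [-23.0, -64.0]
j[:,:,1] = [[45.0, -58.0, -9.0, -8.0], [-73.0, 59.0, 13.0, -40.0], [-40.0, -24.0, -64.0, -25.0]]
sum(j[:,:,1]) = -224.0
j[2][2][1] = -64.0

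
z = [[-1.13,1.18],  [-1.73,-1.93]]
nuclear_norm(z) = 4.22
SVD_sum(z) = [[0.13, 0.16], [-1.63, -2.01]] + [[-1.26,1.02], [-0.10,0.08]]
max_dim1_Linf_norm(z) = 1.93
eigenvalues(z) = [(-1.53+1.37j), (-1.53-1.37j)]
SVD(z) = [[0.08, -1.00], [-1.00, -0.08]] @ diag([2.596792076525743, 1.6259676845783624]) @ [[0.63, 0.78], [0.78, -0.63]]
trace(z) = -3.06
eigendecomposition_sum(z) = [[(-0.57+0.91j), (0.59+0.66j)], [-0.86-0.96j, -0.96+0.46j]] + [[(-0.56-0.91j), (0.59-0.66j)], [-0.86+0.96j, -0.96-0.46j]]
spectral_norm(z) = 2.60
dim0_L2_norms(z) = [2.07, 2.26]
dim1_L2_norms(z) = [1.63, 2.59]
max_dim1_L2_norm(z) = 2.59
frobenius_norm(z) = 3.06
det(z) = 4.22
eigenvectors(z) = [[(-0.18-0.61j), -0.18+0.61j], [(0.77+0j), (0.77-0j)]]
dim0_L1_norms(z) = [2.86, 3.11]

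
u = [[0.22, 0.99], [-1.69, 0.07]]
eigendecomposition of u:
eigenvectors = [[(-0.04-0.61j), -0.04+0.61j],[(0.79+0j), (0.79-0j)]]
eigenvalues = [(0.15+1.29j), (0.15-1.29j)]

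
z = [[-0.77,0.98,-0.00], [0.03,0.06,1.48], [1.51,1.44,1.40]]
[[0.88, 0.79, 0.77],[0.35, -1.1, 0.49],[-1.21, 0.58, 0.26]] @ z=[[0.51, 2.02, 2.25], [0.44, 0.98, -0.94], [1.34, -0.78, 1.22]]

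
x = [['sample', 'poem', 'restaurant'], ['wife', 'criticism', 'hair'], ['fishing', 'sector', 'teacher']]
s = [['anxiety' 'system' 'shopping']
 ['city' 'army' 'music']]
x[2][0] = 'fishing'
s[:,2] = ['shopping', 'music']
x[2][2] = 'teacher'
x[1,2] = 'hair'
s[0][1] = 'system'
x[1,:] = ['wife', 'criticism', 'hair']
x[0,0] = 'sample'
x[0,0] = 'sample'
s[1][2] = 'music'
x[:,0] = ['sample', 'wife', 'fishing']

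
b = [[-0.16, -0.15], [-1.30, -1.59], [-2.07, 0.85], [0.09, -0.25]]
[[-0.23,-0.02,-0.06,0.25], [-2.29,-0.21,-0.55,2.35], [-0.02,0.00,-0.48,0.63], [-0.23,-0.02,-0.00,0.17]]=b @ [[0.45, 0.04, 0.28, -0.68], [1.07, 0.10, 0.12, -0.92]]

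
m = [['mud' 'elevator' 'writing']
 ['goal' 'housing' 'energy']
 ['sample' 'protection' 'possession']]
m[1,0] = 'goal'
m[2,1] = 'protection'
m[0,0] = 'mud'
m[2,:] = ['sample', 'protection', 'possession']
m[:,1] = ['elevator', 'housing', 'protection']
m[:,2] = ['writing', 'energy', 'possession']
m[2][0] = 'sample'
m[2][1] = 'protection'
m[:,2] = ['writing', 'energy', 'possession']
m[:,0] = ['mud', 'goal', 'sample']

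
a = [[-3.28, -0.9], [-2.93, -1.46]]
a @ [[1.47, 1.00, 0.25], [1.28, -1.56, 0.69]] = [[-5.97,-1.88,-1.44], [-6.18,-0.65,-1.74]]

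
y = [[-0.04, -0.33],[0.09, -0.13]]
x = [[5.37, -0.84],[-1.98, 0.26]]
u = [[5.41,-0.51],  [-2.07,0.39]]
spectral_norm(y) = 0.35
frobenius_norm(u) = 5.83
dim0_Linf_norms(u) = [5.41, 0.51]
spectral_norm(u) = 5.83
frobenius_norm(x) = 5.79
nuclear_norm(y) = 0.45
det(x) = -0.27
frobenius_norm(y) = 0.37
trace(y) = -0.17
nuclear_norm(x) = 5.84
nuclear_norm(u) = 6.01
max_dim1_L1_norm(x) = 6.21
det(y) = 0.03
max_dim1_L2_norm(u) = 5.43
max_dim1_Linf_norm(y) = 0.33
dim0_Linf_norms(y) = [0.09, 0.33]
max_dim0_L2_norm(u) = 5.79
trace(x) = 5.63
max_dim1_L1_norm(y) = 0.37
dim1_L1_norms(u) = [5.92, 2.46]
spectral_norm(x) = 5.79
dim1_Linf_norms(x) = [5.37, 1.98]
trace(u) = 5.80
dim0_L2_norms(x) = [5.72, 0.88]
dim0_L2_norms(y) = [0.1, 0.35]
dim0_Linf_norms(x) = [5.37, 0.84]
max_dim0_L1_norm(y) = 0.46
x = y + u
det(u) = 1.05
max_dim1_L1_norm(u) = 5.92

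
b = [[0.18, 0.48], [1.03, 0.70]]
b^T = [[0.18, 1.03],  [0.48, 0.7]]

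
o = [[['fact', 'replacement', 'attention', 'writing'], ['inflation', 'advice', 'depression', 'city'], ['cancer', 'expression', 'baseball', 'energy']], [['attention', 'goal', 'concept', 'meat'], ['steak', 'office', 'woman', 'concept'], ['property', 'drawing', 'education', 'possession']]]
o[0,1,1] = 'advice'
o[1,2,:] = ['property', 'drawing', 'education', 'possession']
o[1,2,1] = 'drawing'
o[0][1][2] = 'depression'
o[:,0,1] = ['replacement', 'goal']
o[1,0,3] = 'meat'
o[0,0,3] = 'writing'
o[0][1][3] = 'city'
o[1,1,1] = 'office'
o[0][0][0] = 'fact'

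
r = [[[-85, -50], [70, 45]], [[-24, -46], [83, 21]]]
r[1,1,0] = 83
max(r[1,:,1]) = 21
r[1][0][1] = -46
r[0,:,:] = [[-85, -50], [70, 45]]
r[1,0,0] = -24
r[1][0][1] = -46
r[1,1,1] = 21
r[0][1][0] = 70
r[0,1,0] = 70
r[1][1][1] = 21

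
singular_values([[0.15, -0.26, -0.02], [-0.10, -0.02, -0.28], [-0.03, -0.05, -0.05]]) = [0.31, 0.3, 0.03]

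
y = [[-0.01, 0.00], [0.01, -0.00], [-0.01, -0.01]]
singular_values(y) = [0.02, 0.01]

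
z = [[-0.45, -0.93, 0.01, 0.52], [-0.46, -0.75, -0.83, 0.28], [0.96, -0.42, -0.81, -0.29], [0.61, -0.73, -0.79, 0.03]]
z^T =[[-0.45, -0.46, 0.96, 0.61], [-0.93, -0.75, -0.42, -0.73], [0.01, -0.83, -0.81, -0.79], [0.52, 0.28, -0.29, 0.03]]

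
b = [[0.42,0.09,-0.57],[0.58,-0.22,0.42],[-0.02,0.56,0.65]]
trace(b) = 0.85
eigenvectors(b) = [[0.29+0.00j, -0.75+0.00j, -0.75-0.00j], [(-0.87+0j), -0.21+0.26j, -0.21-0.26j], [(0.39+0j), (0.37+0.44j), 0.37-0.44j]]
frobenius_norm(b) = 1.34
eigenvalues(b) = [(-0.61+0j), (0.73+0.3j), (0.73-0.3j)]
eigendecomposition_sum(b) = [[-0.08-0.00j, (0.14-0j), (-0.08-0j)], [0.24+0.00j, (-0.41+0j), 0.25+0.00j], [(-0.11-0j), (0.19-0j), -0.11-0.00j]] + [[(0.25+0.29j), (-0.03+0.3j), (-0.24+0.45j)],[0.17-0.01j, (0.1+0.09j), (0.09+0.21j)],[(0.04-0.29j), (0.19-0.13j), 0.38-0.08j]] + [[(0.25-0.29j), (-0.03-0.3j), -0.24-0.45j], [0.17+0.01j, (0.1-0.09j), (0.09-0.21j)], [(0.04+0.29j), 0.19+0.13j, (0.38+0.08j)]]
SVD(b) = [[-0.54, -0.35, 0.77],[0.27, -0.93, -0.23],[0.8, 0.08, 0.60]] @ diag([1.002182324737456, 0.7372544456276372, 0.509103594945188]) @ [[-0.09,0.34,0.94], [-0.93,0.30,-0.19], [0.34,0.89,-0.29]]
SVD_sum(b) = [[0.05, -0.18, -0.51], [-0.02, 0.09, 0.25], [-0.07, 0.27, 0.75]] + [[0.24, -0.08, 0.05],[0.64, -0.21, 0.13],[-0.06, 0.02, -0.01]] + [[0.13,0.35,-0.11], [-0.04,-0.11,0.03], [0.1,0.27,-0.09]]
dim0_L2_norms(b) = [0.72, 0.61, 0.96]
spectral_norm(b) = 1.00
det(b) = -0.38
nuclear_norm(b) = 2.25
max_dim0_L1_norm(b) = 1.64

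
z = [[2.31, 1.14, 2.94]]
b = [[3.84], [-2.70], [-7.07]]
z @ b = [[-14.99]]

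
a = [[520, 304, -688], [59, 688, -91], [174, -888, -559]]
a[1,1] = 688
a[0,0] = 520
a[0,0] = 520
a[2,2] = -559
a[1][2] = -91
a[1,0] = 59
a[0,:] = [520, 304, -688]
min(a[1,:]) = -91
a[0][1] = 304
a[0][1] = 304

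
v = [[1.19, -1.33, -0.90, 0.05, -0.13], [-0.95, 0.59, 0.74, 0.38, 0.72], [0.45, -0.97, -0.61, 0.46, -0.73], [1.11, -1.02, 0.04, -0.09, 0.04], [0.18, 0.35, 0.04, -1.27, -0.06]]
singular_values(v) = [3.06, 1.51, 0.96, 0.44, 0.23]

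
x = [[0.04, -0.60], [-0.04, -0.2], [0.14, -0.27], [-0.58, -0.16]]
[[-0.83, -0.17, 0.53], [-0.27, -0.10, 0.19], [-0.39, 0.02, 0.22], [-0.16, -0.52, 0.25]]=x @ [[-0.11,0.81,-0.19],[1.37,0.33,-0.90]]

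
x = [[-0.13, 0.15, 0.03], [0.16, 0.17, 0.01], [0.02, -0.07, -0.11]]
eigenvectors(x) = [[-0.37,-0.84,0.19], [-0.92,0.34,-0.15], [0.17,0.42,0.97]]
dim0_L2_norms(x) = [0.21, 0.24, 0.11]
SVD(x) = [[0.46, -0.78, 0.43], [0.82, 0.56, 0.14], [-0.35, 0.29, 0.89]] @ diag([0.2482935322532105, 0.20666865318218655, 0.08909764100740822]) @ [[0.26, 0.94, 0.24], [0.95, -0.20, -0.24], [-0.17, 0.29, -0.94]]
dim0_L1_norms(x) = [0.31, 0.39, 0.15]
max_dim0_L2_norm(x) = 0.24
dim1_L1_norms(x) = [0.31, 0.34, 0.2]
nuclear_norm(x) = 0.54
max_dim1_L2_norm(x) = 0.23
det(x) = 0.00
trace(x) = -0.07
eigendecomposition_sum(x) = [[0.04, 0.08, 0.01], [0.09, 0.20, 0.01], [-0.02, -0.04, -0.0]] + [[-0.16, 0.07, 0.04],  [0.06, -0.03, -0.02],  [0.08, -0.04, -0.02]] + [[-0.01, 0.00, -0.02], [0.01, -0.0, 0.01], [-0.04, 0.0, -0.09]]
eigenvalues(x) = [0.23, -0.21, -0.1]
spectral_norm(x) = 0.25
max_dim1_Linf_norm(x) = 0.17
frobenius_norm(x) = 0.34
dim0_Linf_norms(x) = [0.16, 0.17, 0.11]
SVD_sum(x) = [[0.03, 0.11, 0.03],[0.05, 0.19, 0.05],[-0.02, -0.08, -0.02]] + [[-0.15, 0.03, 0.04], [0.11, -0.02, -0.03], [0.06, -0.01, -0.01]] + [[-0.01,0.01,-0.04], [-0.00,0.0,-0.01], [-0.01,0.02,-0.07]]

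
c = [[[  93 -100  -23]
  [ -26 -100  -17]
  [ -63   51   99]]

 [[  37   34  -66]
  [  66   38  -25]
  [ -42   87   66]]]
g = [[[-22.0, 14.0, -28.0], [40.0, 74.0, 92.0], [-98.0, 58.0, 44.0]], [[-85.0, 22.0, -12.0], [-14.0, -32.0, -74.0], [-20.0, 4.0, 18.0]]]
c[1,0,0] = 37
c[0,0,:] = [93, -100, -23]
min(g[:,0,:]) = -85.0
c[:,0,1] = [-100, 34]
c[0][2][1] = 51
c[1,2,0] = -42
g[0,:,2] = [-28.0, 92.0, 44.0]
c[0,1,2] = -17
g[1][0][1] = 22.0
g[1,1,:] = [-14.0, -32.0, -74.0]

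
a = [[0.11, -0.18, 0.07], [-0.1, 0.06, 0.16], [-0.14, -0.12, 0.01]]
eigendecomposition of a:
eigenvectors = [[-0.78+0.00j, 0.19-0.44j, (0.19+0.44j)], [0.60+0.00j, -0.01-0.52j, -0.01+0.52j], [(0.17+0j), 0.70+0.00j, 0.70-0.00j]]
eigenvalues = [(0.23+0j), (-0.03+0.18j), (-0.03-0.18j)]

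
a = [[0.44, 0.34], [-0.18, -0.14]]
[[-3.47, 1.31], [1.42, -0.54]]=a@[[-6.48, 0.31], [-1.83, 3.46]]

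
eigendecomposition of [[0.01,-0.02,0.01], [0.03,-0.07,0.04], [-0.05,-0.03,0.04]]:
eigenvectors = [[-0.07, 0.31, 0.25],  [-0.41, 0.59, 0.84],  [-0.91, 0.74, 0.48]]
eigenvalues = [0.02, -0.0, -0.04]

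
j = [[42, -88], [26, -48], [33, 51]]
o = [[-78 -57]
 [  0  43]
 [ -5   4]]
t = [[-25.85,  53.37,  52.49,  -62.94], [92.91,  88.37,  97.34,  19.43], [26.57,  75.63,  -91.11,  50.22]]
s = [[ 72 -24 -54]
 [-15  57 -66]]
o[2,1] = 4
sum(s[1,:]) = -24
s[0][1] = -24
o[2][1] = 4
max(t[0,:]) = 53.37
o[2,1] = 4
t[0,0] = -25.85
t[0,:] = [-25.85, 53.37, 52.49, -62.94]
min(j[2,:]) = 33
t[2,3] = 50.22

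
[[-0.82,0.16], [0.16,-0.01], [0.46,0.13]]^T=[[-0.82, 0.16, 0.46],[0.16, -0.01, 0.13]]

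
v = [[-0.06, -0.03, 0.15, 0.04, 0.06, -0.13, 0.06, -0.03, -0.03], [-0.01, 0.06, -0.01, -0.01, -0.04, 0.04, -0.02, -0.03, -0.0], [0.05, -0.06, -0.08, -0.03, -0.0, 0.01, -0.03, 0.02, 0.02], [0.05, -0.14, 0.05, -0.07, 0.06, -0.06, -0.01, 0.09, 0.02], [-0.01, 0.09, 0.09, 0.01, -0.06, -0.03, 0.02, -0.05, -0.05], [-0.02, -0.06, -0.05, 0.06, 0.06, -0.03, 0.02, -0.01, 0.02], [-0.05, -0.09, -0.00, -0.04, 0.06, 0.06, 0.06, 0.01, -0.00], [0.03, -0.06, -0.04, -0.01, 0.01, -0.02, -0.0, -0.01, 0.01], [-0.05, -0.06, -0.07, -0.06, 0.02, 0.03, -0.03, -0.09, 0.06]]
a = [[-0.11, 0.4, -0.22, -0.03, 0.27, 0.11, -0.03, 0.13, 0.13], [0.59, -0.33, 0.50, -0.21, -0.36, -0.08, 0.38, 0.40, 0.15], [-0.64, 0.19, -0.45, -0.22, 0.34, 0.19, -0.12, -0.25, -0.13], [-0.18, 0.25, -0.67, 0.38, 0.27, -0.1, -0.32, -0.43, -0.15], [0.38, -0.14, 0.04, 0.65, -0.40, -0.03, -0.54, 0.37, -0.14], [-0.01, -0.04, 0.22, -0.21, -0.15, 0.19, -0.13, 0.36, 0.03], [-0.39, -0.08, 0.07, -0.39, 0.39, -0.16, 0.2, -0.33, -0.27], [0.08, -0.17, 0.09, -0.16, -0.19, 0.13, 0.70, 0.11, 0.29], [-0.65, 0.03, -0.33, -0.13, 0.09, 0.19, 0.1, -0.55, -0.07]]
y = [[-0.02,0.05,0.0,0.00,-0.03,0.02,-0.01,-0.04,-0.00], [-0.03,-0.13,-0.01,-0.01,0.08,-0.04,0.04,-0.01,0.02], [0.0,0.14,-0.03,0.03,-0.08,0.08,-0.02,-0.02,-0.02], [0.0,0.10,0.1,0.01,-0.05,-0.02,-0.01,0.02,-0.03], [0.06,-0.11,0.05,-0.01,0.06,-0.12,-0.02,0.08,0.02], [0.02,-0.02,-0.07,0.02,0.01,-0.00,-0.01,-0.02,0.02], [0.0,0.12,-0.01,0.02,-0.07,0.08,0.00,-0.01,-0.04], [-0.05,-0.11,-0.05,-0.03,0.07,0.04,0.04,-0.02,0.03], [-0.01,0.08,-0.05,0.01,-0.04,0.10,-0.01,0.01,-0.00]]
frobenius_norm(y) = 0.47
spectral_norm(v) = 0.30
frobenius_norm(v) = 0.47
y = a @ v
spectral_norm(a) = 2.03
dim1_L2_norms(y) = [0.08, 0.17, 0.19, 0.16, 0.21, 0.08, 0.17, 0.17, 0.14]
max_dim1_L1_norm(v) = 0.59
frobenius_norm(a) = 2.72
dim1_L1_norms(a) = [1.43, 3.0, 2.53, 2.75, 2.69, 1.34, 2.28, 1.92, 2.14]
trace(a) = -0.48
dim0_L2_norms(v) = [0.12, 0.23, 0.22, 0.13, 0.14, 0.17, 0.1, 0.15, 0.09]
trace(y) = -0.13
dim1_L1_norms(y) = [0.17, 0.37, 0.42, 0.34, 0.53, 0.19, 0.35, 0.44, 0.31]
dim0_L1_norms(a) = [3.03, 1.63, 2.59, 2.38, 2.46, 1.18, 2.52, 2.93, 1.36]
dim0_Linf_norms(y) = [0.06, 0.14, 0.1, 0.03, 0.08, 0.12, 0.04, 0.08, 0.04]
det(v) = -0.00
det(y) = -0.00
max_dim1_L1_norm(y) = 0.53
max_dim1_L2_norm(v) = 0.23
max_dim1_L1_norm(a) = 3.0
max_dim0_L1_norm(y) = 0.86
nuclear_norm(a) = 5.76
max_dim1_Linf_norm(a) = 0.7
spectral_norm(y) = 0.39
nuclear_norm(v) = 1.04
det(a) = -0.00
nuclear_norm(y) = 0.85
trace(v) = -0.13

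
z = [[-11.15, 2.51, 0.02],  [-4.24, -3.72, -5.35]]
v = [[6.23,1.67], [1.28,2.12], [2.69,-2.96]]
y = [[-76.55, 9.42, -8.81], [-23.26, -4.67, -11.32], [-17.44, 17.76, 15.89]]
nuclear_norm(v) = 10.87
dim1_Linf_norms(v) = [6.23, 2.12, 2.96]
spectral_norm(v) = 6.96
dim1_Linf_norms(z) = [11.15, 5.35]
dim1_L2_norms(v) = [6.45, 2.48, 4.0]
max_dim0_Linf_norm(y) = 76.55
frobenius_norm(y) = 87.12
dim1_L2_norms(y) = [77.63, 26.29, 29.53]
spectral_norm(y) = 83.05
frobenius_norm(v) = 7.98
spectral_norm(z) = 12.13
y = v @ z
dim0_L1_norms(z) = [15.39, 6.23, 5.37]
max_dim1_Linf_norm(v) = 6.23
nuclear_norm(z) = 18.76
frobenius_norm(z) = 13.82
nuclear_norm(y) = 109.36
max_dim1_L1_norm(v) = 7.9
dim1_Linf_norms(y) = [76.55, 23.26, 17.76]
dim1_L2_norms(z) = [11.43, 7.77]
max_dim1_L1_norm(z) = 13.68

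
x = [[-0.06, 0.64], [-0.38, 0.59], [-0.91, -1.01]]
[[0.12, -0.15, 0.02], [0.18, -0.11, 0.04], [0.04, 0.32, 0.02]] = x@ [[-0.22,-0.09,-0.06], [0.16,-0.24,0.03]]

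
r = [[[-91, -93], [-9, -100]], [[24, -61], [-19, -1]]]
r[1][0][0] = 24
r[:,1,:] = [[-9, -100], [-19, -1]]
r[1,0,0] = 24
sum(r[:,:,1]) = -255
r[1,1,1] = -1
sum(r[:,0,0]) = -67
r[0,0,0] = -91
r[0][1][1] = -100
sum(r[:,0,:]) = -221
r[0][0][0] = -91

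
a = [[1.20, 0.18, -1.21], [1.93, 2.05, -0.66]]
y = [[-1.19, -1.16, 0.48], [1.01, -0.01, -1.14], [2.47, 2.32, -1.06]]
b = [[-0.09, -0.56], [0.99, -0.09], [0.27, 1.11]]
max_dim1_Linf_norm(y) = 2.47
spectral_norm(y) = 4.09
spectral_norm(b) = 1.29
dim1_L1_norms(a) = [2.59, 4.64]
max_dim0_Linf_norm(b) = 1.11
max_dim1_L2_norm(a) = 2.89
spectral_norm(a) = 3.17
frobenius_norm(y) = 4.23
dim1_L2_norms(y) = [1.73, 1.52, 3.55]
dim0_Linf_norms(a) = [1.93, 2.05, 1.21]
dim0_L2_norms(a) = [2.27, 2.06, 1.38]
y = b @ a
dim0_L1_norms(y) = [4.67, 3.49, 2.68]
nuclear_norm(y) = 5.18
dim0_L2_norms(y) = [2.92, 2.59, 1.63]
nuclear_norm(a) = 4.28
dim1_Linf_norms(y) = [1.19, 1.14, 2.47]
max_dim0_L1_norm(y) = 4.67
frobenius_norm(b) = 1.62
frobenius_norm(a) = 3.36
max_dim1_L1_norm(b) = 1.38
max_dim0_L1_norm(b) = 1.76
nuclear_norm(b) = 2.26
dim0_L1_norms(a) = [3.13, 2.23, 1.87]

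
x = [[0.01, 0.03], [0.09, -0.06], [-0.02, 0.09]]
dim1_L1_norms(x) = [0.04, 0.15, 0.11]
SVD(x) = [[0.13, 0.45], [-0.77, 0.61], [0.63, 0.65]] @ diag([0.13335670220226925, 0.05844647104603729]) @ [[-0.6, 0.80], [0.8, 0.6]]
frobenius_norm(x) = 0.15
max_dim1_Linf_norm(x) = 0.09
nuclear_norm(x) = 0.19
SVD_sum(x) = [[-0.01, 0.01], [0.06, -0.08], [-0.05, 0.07]] + [[0.02,0.02], [0.03,0.02], [0.03,0.02]]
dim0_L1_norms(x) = [0.12, 0.18]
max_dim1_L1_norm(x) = 0.15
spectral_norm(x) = 0.13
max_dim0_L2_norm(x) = 0.11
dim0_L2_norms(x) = [0.09, 0.11]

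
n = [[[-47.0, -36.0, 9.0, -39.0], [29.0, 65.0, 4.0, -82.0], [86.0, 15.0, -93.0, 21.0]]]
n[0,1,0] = 29.0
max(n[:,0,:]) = 9.0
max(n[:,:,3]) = 21.0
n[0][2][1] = 15.0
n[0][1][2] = 4.0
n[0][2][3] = 21.0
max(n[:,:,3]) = 21.0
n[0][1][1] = 65.0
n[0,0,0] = -47.0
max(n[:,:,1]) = 65.0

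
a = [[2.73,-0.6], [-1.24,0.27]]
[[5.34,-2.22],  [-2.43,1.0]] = a@[[2.19, 0.12], [1.06, 4.25]]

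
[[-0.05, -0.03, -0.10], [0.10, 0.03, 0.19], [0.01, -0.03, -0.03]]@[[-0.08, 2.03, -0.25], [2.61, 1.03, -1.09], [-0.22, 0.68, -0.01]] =[[-0.05,  -0.20,  0.05], [0.03,  0.36,  -0.06], [-0.07,  -0.03,  0.03]]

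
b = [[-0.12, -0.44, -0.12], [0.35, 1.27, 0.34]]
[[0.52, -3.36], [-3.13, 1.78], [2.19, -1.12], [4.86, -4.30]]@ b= [[-1.24,-4.50,-1.20], [1.0,3.64,0.98], [-0.65,-2.39,-0.64], [-2.09,-7.60,-2.05]]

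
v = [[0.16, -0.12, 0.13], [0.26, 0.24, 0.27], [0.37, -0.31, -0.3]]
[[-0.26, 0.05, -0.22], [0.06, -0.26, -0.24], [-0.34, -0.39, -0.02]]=v @ [[-0.34, -1.09, -0.41], [1.20, -0.92, 0.39], [-0.51, 0.91, -0.83]]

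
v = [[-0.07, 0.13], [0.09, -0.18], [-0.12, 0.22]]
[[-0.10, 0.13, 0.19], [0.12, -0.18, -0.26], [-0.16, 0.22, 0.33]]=v @ [[1.4,-0.10,-1.34], [0.02,0.96,0.76]]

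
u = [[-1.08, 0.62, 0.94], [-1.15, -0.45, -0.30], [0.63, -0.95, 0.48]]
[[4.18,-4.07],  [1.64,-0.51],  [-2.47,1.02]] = u @ [[-2.25, 1.40], [1.54, -1.14], [0.85, -1.97]]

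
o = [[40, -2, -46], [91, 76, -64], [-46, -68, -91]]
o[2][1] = -68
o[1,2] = -64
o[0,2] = -46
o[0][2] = -46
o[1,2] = -64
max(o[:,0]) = 91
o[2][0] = -46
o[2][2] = -91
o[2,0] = -46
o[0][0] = 40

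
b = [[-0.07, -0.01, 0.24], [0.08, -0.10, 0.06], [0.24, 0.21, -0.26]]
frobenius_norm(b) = 0.50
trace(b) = -0.43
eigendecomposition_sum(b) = [[0.07, 0.04, 0.05], [0.04, 0.02, 0.03], [0.06, 0.04, 0.04]] + [[-0.03, 0.09, -0.02], [0.04, -0.12, 0.03], [0.01, -0.03, 0.01]] + [[-0.11, -0.14, 0.21], [-0.00, -0.0, 0.01], [0.16, 0.21, -0.31]]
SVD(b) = [[-0.47, -0.80, 0.37], [-0.1, -0.37, -0.92], [0.88, -0.47, 0.09]] @ diag([0.46393270017992827, 0.13729608922811815, 0.13347746471380684]) @ [[0.51, 0.43, -0.75], [-0.64, -0.4, -0.66], [-0.58, 0.81, 0.07]]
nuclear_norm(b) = 0.73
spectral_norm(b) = 0.46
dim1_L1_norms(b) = [0.32, 0.24, 0.71]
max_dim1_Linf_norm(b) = 0.26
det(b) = 0.01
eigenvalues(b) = [0.14, -0.14, -0.43]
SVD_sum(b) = [[-0.11, -0.09, 0.16],[-0.02, -0.02, 0.04],[0.21, 0.17, -0.3]] + [[0.07, 0.04, 0.07], [0.03, 0.02, 0.03], [0.04, 0.03, 0.04]] + [[-0.03, 0.04, 0.0], [0.07, -0.1, -0.01], [-0.01, 0.01, 0.0]]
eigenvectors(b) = [[-0.69, -0.58, -0.56], [-0.38, 0.78, -0.02], [-0.62, 0.21, 0.83]]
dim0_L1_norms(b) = [0.39, 0.32, 0.56]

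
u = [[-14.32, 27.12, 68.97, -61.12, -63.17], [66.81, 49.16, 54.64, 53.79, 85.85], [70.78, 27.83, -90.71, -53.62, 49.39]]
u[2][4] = 49.39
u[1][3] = 53.79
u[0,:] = [-14.32, 27.12, 68.97, -61.12, -63.17]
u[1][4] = 85.85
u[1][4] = 85.85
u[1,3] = 53.79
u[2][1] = 27.83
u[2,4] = 49.39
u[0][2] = 68.97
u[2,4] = 49.39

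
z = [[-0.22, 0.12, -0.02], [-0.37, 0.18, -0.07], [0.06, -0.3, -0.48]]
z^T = [[-0.22,-0.37,0.06], [0.12,0.18,-0.3], [-0.02,-0.07,-0.48]]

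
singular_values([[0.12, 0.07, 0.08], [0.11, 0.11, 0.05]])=[0.23, 0.04]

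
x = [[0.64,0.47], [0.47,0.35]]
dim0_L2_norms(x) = [0.79, 0.59]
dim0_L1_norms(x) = [1.11, 0.82]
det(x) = 0.00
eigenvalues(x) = [0.99, 0.0]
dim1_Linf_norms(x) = [0.64, 0.47]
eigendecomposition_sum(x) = [[0.64, 0.47], [0.47, 0.35]] + [[0.00, -0.00],[-0.00, 0.0]]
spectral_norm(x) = 0.99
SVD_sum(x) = [[0.64, 0.47], [0.47, 0.35]] + [[0.0, -0.00], [-0.0, 0.00]]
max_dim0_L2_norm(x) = 0.79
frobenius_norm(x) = 0.99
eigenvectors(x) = [[0.80, -0.59], [0.59, 0.80]]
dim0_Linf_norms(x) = [0.64, 0.47]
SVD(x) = [[-0.8, -0.59], [-0.59, 0.8]] @ diag([0.9868587195526782, 0.0031412804473218273]) @ [[-0.8,  -0.59],[-0.59,  0.8]]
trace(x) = 0.99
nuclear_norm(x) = 0.99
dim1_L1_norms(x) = [1.11, 0.82]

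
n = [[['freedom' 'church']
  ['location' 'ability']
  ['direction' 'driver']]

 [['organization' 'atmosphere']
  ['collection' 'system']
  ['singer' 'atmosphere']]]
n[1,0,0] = 'organization'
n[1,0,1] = 'atmosphere'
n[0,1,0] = 'location'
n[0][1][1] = 'ability'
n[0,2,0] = 'direction'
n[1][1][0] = 'collection'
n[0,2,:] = ['direction', 'driver']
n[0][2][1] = 'driver'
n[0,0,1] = 'church'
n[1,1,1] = 'system'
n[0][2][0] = 'direction'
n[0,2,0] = 'direction'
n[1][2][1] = 'atmosphere'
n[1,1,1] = 'system'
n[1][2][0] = 'singer'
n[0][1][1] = 'ability'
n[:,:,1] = [['church', 'ability', 'driver'], ['atmosphere', 'system', 'atmosphere']]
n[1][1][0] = 'collection'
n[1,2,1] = 'atmosphere'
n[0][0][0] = 'freedom'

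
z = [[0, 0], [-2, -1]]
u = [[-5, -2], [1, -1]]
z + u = [[-5, -2], [-1, -2]]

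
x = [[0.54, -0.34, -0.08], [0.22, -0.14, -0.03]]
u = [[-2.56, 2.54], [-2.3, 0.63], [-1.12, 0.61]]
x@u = [[-0.51, 1.11], [-0.21, 0.45]]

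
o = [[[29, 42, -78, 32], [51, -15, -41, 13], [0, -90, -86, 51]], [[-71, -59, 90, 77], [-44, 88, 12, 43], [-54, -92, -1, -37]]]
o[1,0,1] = -59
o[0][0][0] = 29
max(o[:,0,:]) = 90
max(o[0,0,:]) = 42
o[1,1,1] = 88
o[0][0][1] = 42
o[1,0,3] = 77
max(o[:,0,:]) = 90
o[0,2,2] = -86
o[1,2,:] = [-54, -92, -1, -37]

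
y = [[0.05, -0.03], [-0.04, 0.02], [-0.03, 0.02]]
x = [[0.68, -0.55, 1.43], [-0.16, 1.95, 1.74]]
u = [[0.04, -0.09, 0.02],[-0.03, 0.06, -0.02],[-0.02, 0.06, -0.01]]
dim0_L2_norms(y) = [0.07, 0.04]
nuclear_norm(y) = 0.09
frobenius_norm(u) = 0.14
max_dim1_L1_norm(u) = 0.15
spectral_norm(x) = 2.69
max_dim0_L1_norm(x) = 3.17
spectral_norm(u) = 0.14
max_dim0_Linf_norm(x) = 1.95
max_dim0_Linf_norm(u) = 0.09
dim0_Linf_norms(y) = [0.05, 0.03]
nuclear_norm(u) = 0.15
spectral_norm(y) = 0.08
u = y @ x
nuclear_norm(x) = 4.25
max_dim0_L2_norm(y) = 0.07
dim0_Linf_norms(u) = [0.04, 0.09, 0.02]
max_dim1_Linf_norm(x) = 1.95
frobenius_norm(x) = 3.11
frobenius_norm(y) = 0.08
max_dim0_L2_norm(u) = 0.12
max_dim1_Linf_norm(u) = 0.09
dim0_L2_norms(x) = [0.7, 2.03, 2.25]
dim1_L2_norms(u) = [0.1, 0.07, 0.06]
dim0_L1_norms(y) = [0.12, 0.07]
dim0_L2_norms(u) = [0.05, 0.12, 0.03]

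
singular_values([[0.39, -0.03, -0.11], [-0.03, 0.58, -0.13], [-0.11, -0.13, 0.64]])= [0.76, 0.53, 0.32]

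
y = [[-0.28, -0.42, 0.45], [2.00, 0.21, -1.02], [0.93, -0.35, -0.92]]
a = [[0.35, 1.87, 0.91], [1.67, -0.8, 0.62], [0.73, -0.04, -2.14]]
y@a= [[-0.47,-0.21,-1.48], [0.31,3.61,4.13], [-0.93,2.06,2.60]]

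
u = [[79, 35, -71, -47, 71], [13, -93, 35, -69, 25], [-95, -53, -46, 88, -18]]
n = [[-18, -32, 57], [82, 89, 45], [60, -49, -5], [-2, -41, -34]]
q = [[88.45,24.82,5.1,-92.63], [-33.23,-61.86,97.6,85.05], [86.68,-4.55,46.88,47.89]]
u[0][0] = 79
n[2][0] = 60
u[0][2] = -71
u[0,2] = -71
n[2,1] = -49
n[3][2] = -34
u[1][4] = 25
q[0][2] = 5.1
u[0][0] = 79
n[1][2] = 45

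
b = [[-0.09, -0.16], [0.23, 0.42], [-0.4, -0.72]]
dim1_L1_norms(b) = [0.25, 0.65, 1.12]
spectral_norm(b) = 0.97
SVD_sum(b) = [[-0.09, -0.16], [0.23, 0.42], [-0.4, -0.72]] + [[-0.00, 0.0],[-0.00, 0.00],[-0.0, 0.0]]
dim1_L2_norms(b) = [0.18, 0.48, 0.82]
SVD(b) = [[-0.19, -0.43], [0.49, -0.82], [-0.85, -0.38]] @ diag([0.9702536468889271, 0.0028036937665419353]) @ [[0.48, 0.87], [0.87, -0.48]]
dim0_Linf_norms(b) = [0.4, 0.72]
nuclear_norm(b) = 0.97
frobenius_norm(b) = 0.97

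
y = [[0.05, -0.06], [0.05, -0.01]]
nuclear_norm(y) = 0.12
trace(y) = 0.04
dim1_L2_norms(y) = [0.08, 0.05]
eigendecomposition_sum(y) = [[0.02+0.02j, -0.03+0.01j],  [0.02-0.01j, -0.00+0.03j]] + [[0.02-0.02j,-0.03-0.01j], [(0.02+0.01j),-0.00-0.03j]]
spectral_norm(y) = 0.09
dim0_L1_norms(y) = [0.1, 0.07]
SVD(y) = [[-0.86, -0.50], [-0.50, 0.86]] @ diag([0.08893731220508921, 0.028109686902107026]) @ [[-0.77,0.64], [0.64,0.77]]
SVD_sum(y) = [[0.06,-0.05], [0.03,-0.03]] + [[-0.01, -0.01], [0.02, 0.02]]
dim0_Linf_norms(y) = [0.05, 0.06]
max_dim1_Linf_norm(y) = 0.06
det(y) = 0.00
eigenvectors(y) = [[(0.74+0j), (0.74-0j)], [0.37-0.56j, (0.37+0.56j)]]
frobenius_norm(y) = 0.09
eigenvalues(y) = [(0.02+0.05j), (0.02-0.05j)]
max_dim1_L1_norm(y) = 0.11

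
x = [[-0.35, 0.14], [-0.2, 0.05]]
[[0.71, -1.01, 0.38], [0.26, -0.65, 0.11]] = x @ [[-0.09,3.8,0.42], [4.85,2.28,3.8]]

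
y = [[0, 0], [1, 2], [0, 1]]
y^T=[[0, 1, 0], [0, 2, 1]]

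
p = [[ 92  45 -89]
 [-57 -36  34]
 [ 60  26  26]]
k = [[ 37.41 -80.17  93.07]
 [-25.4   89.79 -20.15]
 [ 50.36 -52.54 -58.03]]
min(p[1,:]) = -57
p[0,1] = 45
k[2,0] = 50.36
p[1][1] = -36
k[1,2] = -20.15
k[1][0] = -25.4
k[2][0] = 50.36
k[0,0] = 37.41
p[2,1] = 26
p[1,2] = 34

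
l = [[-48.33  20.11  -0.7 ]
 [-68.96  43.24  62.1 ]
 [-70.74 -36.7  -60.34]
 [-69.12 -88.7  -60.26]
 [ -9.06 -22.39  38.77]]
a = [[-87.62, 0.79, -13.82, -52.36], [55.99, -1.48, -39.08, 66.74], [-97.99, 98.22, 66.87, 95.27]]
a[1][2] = -39.08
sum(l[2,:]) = -167.78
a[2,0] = -97.99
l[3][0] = -69.12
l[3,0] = -69.12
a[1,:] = [55.99, -1.48, -39.08, 66.74]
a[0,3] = -52.36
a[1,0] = 55.99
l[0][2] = -0.7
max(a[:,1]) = 98.22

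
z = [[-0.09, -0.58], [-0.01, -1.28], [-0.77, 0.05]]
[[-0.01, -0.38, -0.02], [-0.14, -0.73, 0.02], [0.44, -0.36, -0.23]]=z @ [[-0.56, 0.51, 0.30], [0.11, 0.57, -0.02]]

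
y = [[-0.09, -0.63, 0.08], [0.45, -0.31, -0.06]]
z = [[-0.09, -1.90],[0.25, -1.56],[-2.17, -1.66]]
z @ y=[[-0.85, 0.65, 0.11],[-0.72, 0.33, 0.11],[-0.55, 1.88, -0.07]]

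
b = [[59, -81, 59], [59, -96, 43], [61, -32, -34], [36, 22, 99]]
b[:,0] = [59, 59, 61, 36]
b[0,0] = 59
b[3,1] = 22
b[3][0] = 36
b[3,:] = [36, 22, 99]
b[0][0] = 59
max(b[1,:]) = 59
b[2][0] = 61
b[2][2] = -34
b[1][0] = 59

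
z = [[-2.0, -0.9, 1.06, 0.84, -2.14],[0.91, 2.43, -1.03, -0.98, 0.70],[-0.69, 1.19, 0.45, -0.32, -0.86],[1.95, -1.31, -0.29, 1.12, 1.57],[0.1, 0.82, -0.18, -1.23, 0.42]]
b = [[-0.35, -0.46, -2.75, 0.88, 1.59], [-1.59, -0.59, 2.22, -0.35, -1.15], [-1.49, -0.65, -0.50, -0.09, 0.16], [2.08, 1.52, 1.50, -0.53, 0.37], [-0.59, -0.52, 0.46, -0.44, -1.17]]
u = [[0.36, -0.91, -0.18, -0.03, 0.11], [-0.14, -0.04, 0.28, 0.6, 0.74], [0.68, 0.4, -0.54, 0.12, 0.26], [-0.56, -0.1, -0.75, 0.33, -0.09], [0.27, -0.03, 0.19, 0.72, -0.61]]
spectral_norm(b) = 4.50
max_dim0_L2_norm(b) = 3.9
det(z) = 0.47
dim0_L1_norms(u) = [2.01, 1.48, 1.94, 1.8, 1.81]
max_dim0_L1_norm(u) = 2.01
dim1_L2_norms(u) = [1.0, 1.0, 1.0, 1.0, 1.0]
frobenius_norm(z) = 5.93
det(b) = 0.50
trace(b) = -3.14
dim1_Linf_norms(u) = [0.91, 0.74, 0.68, 0.75, 0.72]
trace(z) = 2.42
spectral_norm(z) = 4.50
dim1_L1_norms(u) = [1.59, 1.8, 2.0, 1.83, 1.82]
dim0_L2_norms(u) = [1.0, 1.0, 1.0, 1.0, 1.0]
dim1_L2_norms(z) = [3.35, 3.04, 1.71, 3.05, 1.55]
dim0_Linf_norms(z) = [2.0, 2.43, 1.06, 1.23, 2.14]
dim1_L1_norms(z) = [6.94, 6.05, 3.51, 6.24, 2.75]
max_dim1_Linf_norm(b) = 2.75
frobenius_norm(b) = 5.92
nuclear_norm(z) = 9.69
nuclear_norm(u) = 5.00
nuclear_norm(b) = 9.69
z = b @ u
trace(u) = -0.50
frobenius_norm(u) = 2.24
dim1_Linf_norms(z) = [2.14, 2.43, 1.19, 1.95, 1.23]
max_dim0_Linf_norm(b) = 2.75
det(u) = 1.00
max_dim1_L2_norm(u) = 1.0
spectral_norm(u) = 1.01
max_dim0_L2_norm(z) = 3.24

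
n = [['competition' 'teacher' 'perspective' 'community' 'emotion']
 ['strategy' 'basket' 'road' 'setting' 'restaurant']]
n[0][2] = 'perspective'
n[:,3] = ['community', 'setting']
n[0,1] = 'teacher'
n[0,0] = 'competition'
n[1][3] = 'setting'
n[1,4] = 'restaurant'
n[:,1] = ['teacher', 'basket']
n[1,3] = 'setting'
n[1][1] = 'basket'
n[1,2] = 'road'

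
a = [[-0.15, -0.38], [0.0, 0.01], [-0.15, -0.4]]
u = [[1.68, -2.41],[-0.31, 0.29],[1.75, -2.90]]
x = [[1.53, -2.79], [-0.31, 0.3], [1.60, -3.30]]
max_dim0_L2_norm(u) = 3.78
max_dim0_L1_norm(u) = 5.6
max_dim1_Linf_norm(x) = 3.3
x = u + a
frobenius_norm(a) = 0.59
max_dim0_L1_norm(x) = 6.39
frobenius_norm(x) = 4.87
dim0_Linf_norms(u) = [1.75, 2.9]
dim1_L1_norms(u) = [4.09, 0.6, 4.65]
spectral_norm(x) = 4.87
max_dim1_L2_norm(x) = 3.67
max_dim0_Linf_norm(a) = 0.4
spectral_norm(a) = 0.59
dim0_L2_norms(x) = [2.24, 4.33]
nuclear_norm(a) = 0.60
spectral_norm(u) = 4.50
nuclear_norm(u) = 4.68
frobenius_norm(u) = 4.50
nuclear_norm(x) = 5.05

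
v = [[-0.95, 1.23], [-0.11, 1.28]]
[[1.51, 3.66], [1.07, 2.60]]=v @ [[-0.57, -1.38],[0.79, 1.91]]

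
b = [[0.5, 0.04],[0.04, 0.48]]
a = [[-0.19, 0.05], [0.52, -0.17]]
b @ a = [[-0.07,0.02],[0.24,-0.08]]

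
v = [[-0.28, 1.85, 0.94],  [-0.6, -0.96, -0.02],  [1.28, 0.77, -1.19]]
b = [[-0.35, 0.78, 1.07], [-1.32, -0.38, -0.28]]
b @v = [[1.0, -0.57, -1.62], [0.24, -2.29, -0.90]]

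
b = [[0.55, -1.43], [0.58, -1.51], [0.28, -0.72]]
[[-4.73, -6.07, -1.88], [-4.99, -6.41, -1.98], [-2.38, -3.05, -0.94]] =b @ [[-0.77, 2.77, 2.88], [3.01, 5.31, 2.42]]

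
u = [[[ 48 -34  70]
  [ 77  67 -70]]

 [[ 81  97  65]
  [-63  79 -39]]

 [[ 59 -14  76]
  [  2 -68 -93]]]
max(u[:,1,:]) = 79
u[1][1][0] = -63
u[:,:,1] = [[-34, 67], [97, 79], [-14, -68]]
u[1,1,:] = [-63, 79, -39]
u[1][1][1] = 79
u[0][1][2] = -70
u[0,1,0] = 77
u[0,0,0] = 48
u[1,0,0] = 81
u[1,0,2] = 65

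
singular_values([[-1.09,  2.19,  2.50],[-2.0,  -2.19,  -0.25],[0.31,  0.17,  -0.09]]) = [3.77, 2.65, 0.0]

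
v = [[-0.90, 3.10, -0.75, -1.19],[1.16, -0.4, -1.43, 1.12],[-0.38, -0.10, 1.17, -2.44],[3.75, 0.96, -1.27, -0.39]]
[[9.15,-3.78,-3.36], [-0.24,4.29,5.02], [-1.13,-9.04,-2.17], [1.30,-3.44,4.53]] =v@[[-0.67, -0.76, 0.63],[2.46, -0.32, -1.81],[-1.12, -0.83, -2.91],[-0.07, 3.44, -0.53]]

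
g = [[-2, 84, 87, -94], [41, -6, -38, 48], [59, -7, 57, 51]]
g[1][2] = -38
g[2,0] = 59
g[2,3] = 51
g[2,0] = 59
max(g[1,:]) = 48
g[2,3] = 51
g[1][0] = 41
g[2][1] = -7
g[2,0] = 59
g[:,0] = [-2, 41, 59]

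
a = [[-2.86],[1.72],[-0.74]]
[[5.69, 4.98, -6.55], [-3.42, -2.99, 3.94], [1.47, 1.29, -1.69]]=a @[[-1.99,  -1.74,  2.29]]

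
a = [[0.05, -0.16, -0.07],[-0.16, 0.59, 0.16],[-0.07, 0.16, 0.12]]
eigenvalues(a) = [0.69, -0.0, 0.08]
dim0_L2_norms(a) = [0.18, 0.63, 0.21]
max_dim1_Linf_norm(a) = 0.59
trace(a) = 0.76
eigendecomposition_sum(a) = [[0.05, -0.17, -0.05],  [-0.17, 0.58, 0.18],  [-0.05, 0.18, 0.06]] + [[-0.0, -0.00, -0.0],[-0.00, -0.0, -0.00],[-0.00, -0.0, -0.0]] + [[0.00, 0.01, -0.02], [0.01, 0.01, -0.02], [-0.02, -0.02, 0.06]]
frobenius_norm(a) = 0.69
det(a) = -0.00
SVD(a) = [[-0.26, -0.24, 0.93], [0.92, -0.36, 0.17], [0.29, 0.90, 0.32]] @ diag([0.6866377206467268, 0.07565310760945677, 0.002290828256183746]) @ [[-0.26, 0.92, 0.29], [-0.24, -0.36, 0.9], [-0.93, -0.17, -0.32]]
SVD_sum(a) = [[0.05,-0.17,-0.05], [-0.17,0.58,0.18], [-0.05,0.18,0.06]] + [[0.0, 0.01, -0.02], [0.01, 0.01, -0.02], [-0.02, -0.02, 0.06]] + [[-0.00, -0.00, -0.0], [-0.00, -0.00, -0.0], [-0.00, -0.0, -0.00]]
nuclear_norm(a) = 0.76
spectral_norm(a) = 0.69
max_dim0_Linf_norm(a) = 0.59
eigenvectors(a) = [[0.26, -0.93, -0.24], [-0.92, -0.17, -0.36], [-0.29, -0.32, 0.9]]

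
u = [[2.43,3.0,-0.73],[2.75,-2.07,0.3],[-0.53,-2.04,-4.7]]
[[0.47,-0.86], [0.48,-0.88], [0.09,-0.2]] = u@[[0.18, -0.33], [-0.0, 0.00], [-0.04, 0.08]]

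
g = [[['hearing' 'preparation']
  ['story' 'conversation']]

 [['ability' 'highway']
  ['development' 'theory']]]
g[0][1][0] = 'story'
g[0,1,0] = 'story'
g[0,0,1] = 'preparation'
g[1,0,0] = 'ability'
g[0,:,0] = ['hearing', 'story']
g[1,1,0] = 'development'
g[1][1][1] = 'theory'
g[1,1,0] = 'development'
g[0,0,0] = 'hearing'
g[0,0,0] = 'hearing'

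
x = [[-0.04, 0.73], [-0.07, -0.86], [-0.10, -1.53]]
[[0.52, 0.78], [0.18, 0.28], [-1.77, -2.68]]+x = [[0.48, 1.51], [0.11, -0.58], [-1.87, -4.21]]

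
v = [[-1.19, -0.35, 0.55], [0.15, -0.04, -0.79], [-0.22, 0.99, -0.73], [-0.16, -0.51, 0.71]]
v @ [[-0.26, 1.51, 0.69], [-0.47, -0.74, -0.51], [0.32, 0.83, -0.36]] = [[0.65, -1.08, -0.84], [-0.27, -0.40, 0.41], [-0.64, -1.67, -0.39], [0.51, 0.73, -0.11]]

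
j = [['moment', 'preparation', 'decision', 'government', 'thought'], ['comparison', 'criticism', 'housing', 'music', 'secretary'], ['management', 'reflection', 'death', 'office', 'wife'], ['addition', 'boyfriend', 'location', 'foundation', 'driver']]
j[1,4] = 'secretary'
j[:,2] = ['decision', 'housing', 'death', 'location']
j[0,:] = ['moment', 'preparation', 'decision', 'government', 'thought']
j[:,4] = ['thought', 'secretary', 'wife', 'driver']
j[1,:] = ['comparison', 'criticism', 'housing', 'music', 'secretary']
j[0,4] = 'thought'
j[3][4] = 'driver'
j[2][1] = 'reflection'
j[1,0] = 'comparison'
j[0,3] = 'government'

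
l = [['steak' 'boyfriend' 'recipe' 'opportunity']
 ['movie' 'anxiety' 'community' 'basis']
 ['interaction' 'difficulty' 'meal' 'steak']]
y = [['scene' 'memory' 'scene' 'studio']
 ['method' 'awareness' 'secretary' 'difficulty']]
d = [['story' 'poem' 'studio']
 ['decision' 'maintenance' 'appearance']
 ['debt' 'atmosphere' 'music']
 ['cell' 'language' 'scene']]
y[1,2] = 'secretary'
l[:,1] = ['boyfriend', 'anxiety', 'difficulty']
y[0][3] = 'studio'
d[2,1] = 'atmosphere'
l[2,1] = 'difficulty'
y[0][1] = 'memory'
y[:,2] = ['scene', 'secretary']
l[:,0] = ['steak', 'movie', 'interaction']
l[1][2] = 'community'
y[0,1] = 'memory'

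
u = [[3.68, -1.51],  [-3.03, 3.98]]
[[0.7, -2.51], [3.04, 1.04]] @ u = [[10.18, -11.05], [8.04, -0.45]]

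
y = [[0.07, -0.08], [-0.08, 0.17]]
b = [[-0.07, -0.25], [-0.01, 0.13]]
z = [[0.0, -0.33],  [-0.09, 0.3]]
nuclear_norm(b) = 0.33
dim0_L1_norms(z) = [0.09, 0.63]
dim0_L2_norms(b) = [0.07, 0.28]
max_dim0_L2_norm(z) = 0.45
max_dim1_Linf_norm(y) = 0.17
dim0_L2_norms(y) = [0.11, 0.19]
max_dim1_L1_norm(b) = 0.32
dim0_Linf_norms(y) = [0.08, 0.17]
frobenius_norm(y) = 0.22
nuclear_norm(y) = 0.24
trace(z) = 0.30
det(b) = -0.01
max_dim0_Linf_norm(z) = 0.33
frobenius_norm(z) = 0.45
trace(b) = 0.06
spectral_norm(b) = 0.29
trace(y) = 0.24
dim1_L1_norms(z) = [0.33, 0.39]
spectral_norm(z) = 0.45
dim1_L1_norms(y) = [0.15, 0.25]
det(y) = 0.01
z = y + b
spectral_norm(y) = 0.21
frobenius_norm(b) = 0.29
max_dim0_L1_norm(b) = 0.38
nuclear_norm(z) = 0.52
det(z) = -0.03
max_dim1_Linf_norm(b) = 0.25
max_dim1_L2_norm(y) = 0.19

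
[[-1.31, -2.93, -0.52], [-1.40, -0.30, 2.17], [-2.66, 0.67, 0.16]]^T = [[-1.31, -1.4, -2.66], [-2.93, -0.30, 0.67], [-0.52, 2.17, 0.16]]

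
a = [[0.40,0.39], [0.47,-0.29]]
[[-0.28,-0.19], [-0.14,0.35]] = a@ [[-0.45, 0.27], [-0.26, -0.77]]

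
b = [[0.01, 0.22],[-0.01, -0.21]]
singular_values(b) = [0.3, 0.0]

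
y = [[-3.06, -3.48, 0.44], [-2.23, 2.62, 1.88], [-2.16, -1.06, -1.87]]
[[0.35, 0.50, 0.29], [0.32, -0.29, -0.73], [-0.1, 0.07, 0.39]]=y @ [[-0.06, 0.0, 0.03], [-0.03, -0.14, -0.13], [0.14, 0.04, -0.17]]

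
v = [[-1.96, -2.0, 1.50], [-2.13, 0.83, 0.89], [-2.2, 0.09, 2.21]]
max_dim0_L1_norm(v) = 6.29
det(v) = -6.49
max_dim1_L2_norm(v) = 3.18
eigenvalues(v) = [-2.33, 2.06, 1.35]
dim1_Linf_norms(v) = [2.0, 2.13, 2.21]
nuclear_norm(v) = 7.34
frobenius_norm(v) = 5.08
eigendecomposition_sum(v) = [[-2.06, -1.33, 0.94], [-1.11, -0.72, 0.51], [-0.97, -0.63, 0.45]] + [[-0.18, 0.29, 0.04], [-1.09, 1.79, 0.25], [-1.92, 3.16, 0.45]] + [[0.27,  -0.96,  0.52], [0.07,  -0.24,  0.13], [0.70,  -2.44,  1.32]]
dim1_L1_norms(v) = [5.46, 3.85, 4.5]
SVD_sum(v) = [[-2.16, -0.47, 1.67],[-1.61, -0.35, 1.24],[-2.37, -0.51, 1.82]] + [[0.32, -1.51, -0.01], [-0.26, 1.23, 0.01], [-0.11, 0.55, 0.00]] + [[-0.11, -0.02, -0.15], [-0.26, -0.05, -0.36], [0.28, 0.06, 0.38]]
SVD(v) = [[-0.6, 0.75, -0.28], [-0.45, -0.61, -0.66], [-0.66, -0.27, 0.7]] @ diag([4.593946511579831, 2.066566078493386, 0.6831252388573936]) @ [[0.78, 0.17, -0.6],[0.21, -0.98, -0.01],[0.59, 0.12, 0.8]]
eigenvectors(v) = [[-0.81,0.08,0.36], [-0.44,0.49,0.09], [-0.38,0.87,0.93]]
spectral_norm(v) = 4.59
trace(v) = 1.08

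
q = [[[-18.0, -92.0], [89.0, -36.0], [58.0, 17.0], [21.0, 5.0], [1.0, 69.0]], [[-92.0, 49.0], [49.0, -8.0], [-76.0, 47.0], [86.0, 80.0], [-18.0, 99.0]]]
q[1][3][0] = 86.0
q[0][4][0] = 1.0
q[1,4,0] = -18.0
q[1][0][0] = -92.0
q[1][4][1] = 99.0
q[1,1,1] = -8.0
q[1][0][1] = 49.0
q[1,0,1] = 49.0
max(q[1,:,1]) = 99.0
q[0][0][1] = -92.0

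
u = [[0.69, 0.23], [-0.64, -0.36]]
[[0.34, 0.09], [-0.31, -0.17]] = u@[[0.52, -0.06], [-0.06, 0.58]]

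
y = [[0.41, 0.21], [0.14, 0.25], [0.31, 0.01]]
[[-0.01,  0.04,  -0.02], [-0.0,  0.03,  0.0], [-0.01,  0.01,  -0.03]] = y @[[-0.02, 0.04, -0.09], [-0.00, 0.09, 0.07]]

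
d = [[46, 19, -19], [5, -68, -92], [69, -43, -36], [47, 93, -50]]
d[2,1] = -43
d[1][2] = -92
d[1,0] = 5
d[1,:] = [5, -68, -92]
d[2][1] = -43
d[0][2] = -19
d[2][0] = 69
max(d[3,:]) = 93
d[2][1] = -43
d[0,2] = -19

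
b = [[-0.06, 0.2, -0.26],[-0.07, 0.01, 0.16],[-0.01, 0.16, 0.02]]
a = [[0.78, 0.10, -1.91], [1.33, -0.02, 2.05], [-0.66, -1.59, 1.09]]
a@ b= [[-0.03, -0.15, -0.22],[-0.1, 0.59, -0.31],[0.14, 0.03, -0.06]]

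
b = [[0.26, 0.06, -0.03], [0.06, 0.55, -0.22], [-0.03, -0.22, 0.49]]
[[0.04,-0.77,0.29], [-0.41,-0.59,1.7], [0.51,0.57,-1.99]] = b @[[0.37, -2.78, 0.33], [-0.45, -0.46, 1.76], [0.86, 0.78, -3.26]]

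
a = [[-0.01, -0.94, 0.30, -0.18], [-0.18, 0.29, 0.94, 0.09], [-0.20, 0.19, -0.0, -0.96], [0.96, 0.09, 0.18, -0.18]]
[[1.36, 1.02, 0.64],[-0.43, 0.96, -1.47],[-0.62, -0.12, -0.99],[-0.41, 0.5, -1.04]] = a@[[-0.2, 0.33, -0.54], [-1.54, -0.66, -1.28], [-0.06, 1.3, -1.36], [0.38, -0.07, 0.89]]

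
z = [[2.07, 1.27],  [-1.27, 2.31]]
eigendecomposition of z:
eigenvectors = [[(0.71+0j),(0.71-0j)], [0.07+0.70j,0.07-0.70j]]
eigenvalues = [(2.19+1.26j), (2.19-1.26j)]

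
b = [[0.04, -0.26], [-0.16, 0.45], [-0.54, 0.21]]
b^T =[[0.04, -0.16, -0.54],[-0.26, 0.45, 0.21]]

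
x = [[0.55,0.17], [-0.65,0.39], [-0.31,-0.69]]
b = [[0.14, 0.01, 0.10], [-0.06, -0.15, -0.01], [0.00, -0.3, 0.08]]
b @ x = [[0.04, -0.04],[0.07, -0.06],[0.17, -0.17]]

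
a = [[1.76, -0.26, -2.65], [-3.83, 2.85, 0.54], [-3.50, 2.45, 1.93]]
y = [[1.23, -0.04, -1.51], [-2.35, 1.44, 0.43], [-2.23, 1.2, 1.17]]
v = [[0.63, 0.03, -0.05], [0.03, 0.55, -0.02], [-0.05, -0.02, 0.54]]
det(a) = 4.35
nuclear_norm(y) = 5.64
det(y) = 0.78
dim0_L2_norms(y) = [3.47, 1.87, 1.96]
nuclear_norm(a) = 9.68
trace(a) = 6.54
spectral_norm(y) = 4.20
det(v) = 0.19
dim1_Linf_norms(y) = [1.51, 2.35, 2.23]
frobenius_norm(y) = 4.40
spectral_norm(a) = 7.03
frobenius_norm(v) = 1.00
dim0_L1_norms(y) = [5.81, 2.68, 3.11]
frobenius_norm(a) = 7.43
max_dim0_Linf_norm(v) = 0.63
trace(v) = 1.72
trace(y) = 3.84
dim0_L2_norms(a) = [5.48, 3.77, 3.32]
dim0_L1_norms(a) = [9.09, 5.56, 5.12]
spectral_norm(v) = 0.66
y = a @ v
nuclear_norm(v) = 1.72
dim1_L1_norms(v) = [0.71, 0.6, 0.61]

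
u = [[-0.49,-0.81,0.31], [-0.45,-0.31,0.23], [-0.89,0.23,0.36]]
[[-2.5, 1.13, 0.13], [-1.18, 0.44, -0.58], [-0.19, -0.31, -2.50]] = u @[[0.50, -0.6, 2.56], [2.46, -1.55, -1.56], [-0.85, -1.35, 0.39]]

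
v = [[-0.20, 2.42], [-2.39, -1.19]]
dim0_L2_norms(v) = [2.4, 2.7]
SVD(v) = [[-0.61, 0.79],[0.79, 0.61]] @ diag([2.998634898123323, 2.0081804569701722]) @ [[-0.59, -0.81], [-0.81, 0.59]]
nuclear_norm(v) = 5.01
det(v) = 6.02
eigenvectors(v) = [[0.71+0.00j,0.71-0.00j],  [(-0.15+0.69j),-0.15-0.69j]]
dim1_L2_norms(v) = [2.43, 2.67]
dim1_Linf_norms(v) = [2.42, 2.39]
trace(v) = -1.39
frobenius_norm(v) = 3.61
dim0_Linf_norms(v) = [2.39, 2.42]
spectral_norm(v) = 3.00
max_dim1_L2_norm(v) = 2.67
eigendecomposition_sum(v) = [[(-0.1+1.25j), 1.21+0.36j],[-1.19-0.35j, -0.60+1.10j]] + [[(-0.1-1.25j), 1.21-0.36j],  [-1.19+0.35j, -0.60-1.10j]]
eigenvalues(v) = [(-0.69+2.35j), (-0.69-2.35j)]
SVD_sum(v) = [[1.08, 1.49], [-1.39, -1.91]] + [[-1.28, 0.93], [-1.0, 0.72]]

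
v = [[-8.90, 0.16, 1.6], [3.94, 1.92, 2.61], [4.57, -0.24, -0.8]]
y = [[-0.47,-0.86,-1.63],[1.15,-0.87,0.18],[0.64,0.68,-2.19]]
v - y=[[-8.43, 1.02, 3.23],[2.79, 2.79, 2.43],[3.93, -0.92, 1.39]]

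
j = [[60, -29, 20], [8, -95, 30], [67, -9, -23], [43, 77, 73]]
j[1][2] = 30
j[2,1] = -9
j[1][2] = 30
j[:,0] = [60, 8, 67, 43]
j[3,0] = 43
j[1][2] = 30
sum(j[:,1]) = -56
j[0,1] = -29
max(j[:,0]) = 67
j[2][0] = 67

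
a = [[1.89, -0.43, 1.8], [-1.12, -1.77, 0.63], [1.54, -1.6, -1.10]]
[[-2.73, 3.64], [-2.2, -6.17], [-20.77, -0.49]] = a @ [[-4.43, 2.17], [5.64, 2.21], [4.48, 0.27]]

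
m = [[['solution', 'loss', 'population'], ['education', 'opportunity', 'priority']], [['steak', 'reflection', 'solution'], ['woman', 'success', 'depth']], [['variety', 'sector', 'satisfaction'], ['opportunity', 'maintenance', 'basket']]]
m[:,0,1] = ['loss', 'reflection', 'sector']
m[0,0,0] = 'solution'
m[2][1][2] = 'basket'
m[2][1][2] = 'basket'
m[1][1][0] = 'woman'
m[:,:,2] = [['population', 'priority'], ['solution', 'depth'], ['satisfaction', 'basket']]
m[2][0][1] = 'sector'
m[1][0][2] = 'solution'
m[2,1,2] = 'basket'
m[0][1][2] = 'priority'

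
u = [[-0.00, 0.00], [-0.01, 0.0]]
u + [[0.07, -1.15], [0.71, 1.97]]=[[0.07,-1.15],[0.7,1.97]]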